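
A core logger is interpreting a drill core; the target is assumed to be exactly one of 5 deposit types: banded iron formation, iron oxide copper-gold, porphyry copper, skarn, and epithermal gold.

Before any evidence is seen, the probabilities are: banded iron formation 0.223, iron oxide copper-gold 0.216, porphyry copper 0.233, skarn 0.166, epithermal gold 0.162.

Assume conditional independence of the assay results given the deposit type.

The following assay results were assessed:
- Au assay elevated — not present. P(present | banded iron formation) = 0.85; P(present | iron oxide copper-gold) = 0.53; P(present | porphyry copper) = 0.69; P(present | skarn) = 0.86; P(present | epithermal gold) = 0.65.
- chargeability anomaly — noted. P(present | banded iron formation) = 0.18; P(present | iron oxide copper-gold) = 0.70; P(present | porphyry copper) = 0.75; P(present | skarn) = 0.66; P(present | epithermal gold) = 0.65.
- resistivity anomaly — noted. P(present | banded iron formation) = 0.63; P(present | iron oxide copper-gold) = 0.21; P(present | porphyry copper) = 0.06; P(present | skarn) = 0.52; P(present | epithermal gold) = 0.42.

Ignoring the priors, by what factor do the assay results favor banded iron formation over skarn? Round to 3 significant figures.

0.354

Joint likelihood of the assay result pattern under each hypothesis (using 1 − P(present | H) for each absent assay result):
  banded iron formation: (1 − 0.85) × 0.18 × 0.63 = 0.01701
  skarn: (1 − 0.86) × 0.66 × 0.52 = 0.048048
Bayes factor = 0.01701 / 0.048048 ≈ 0.354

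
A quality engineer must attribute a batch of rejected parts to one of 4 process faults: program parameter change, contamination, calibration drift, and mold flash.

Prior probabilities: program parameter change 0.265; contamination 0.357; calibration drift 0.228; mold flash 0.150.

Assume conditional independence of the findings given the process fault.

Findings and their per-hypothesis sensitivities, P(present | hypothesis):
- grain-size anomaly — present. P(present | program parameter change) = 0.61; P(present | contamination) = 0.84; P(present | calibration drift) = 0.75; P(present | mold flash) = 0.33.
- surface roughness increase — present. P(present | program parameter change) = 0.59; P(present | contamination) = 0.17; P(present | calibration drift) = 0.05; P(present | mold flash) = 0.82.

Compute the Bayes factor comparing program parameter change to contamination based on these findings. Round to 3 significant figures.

Joint likelihood of the evidence pattern under each hypothesis:
  program parameter change: 0.61 × 0.59 = 0.3599
  contamination: 0.84 × 0.17 = 0.1428
Bayes factor = 0.3599 / 0.1428 ≈ 2.52

2.52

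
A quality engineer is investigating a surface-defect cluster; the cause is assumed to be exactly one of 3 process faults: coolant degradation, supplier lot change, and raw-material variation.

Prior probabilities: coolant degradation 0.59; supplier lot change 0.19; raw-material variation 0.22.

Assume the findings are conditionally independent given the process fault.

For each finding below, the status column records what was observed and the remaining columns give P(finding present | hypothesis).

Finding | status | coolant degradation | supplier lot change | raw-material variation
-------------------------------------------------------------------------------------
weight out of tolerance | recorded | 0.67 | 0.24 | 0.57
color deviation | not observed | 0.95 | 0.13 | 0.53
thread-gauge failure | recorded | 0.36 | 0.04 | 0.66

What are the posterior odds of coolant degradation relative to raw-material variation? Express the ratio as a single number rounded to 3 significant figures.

0.183

Posterior odds equal prior odds times the likelihood ratio; only the two competing hypotheses matter (using 1 − P(present | H) for each absent finding).
  coolant degradation: 0.59 × 0.67 × (1 − 0.95) × 0.36 = 0.0071154
  raw-material variation: 0.22 × 0.57 × (1 − 0.53) × 0.66 = 0.038899
Posterior odds = 0.0071154 / 0.038899 ≈ 0.183.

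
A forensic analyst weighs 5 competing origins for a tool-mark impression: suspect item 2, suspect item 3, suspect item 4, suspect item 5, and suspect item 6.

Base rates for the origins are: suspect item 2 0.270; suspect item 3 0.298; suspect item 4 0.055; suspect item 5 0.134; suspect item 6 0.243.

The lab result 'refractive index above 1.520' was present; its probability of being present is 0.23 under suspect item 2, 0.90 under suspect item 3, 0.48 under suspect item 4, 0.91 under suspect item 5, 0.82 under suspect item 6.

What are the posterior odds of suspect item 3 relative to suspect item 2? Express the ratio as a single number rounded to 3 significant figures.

The normalizing constant cancels in an odds ratio, so compute prior × likelihood for the two hypotheses only:
  suspect item 3: 0.298 × 0.90 = 0.2682
  suspect item 2: 0.270 × 0.23 = 0.0621
Posterior odds = 0.2682 / 0.0621 ≈ 4.32.

4.32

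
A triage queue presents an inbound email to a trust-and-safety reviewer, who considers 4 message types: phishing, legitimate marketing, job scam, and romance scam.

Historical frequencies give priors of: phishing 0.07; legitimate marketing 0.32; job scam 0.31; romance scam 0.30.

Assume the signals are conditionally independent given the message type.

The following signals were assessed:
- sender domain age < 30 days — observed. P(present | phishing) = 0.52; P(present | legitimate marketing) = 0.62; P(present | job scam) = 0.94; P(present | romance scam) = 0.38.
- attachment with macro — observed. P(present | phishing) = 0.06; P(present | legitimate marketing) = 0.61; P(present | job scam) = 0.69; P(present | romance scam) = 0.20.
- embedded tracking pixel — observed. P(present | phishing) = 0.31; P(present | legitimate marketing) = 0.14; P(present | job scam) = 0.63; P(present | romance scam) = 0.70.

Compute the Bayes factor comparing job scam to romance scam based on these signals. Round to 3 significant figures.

Joint likelihood of the signal pattern under each hypothesis:
  job scam: 0.94 × 0.69 × 0.63 = 0.40862
  romance scam: 0.38 × 0.20 × 0.70 = 0.0532
Bayes factor = 0.40862 / 0.0532 ≈ 7.68

7.68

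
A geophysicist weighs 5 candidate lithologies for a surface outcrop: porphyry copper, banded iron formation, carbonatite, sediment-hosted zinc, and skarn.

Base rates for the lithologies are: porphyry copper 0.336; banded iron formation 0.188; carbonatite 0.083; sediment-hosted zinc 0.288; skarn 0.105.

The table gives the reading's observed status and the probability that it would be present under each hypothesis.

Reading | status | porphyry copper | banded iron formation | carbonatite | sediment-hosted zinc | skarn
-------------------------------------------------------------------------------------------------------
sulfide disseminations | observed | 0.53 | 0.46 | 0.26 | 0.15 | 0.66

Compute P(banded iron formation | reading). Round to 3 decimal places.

0.217

Multiply each prior by the likelihood of the reading:
  porphyry copper: 0.336 × 0.53 = 0.17808
  banded iron formation: 0.188 × 0.46 = 0.08648
  carbonatite: 0.083 × 0.26 = 0.02158
  sediment-hosted zinc: 0.288 × 0.15 = 0.0432
  skarn: 0.105 × 0.66 = 0.0693
Marginal likelihood of the evidence = 0.39864.
P(banded iron formation | evidence) = 0.08648 / 0.39864 ≈ 0.217.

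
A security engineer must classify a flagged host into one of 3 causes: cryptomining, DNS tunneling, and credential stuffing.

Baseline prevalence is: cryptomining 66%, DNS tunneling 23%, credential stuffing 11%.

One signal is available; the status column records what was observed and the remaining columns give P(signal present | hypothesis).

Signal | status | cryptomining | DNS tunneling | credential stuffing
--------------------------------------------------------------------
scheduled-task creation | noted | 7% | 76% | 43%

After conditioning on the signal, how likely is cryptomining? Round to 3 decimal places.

For each hypothesis, the unnormalized posterior weight is prior × likelihood:
  cryptomining: 0.66 × 0.07 = 0.0462
  DNS tunneling: 0.23 × 0.76 = 0.1748
  credential stuffing: 0.11 × 0.43 = 0.0473
Marginal likelihood of the evidence = 0.2683.
P(cryptomining | evidence) = 0.0462 / 0.2683 ≈ 0.172.

0.172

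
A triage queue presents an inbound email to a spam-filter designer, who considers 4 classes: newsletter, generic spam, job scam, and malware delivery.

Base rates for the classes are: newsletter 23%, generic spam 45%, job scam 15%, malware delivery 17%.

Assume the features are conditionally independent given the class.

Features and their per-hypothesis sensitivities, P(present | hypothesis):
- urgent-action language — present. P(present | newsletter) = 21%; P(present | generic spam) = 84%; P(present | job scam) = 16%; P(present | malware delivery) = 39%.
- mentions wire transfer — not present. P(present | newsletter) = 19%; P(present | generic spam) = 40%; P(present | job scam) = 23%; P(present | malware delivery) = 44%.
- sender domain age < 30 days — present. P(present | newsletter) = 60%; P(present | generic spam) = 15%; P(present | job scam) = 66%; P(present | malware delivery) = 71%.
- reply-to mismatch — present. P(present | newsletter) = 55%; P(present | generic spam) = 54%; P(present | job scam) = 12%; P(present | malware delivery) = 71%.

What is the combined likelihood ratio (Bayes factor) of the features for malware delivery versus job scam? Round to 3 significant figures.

11.3

The Bayes factor is the ratio of the joint likelihoods of the feature pattern under the two hypotheses (using 1 − P(present | H) for each absent feature).
  malware delivery: 0.39 × (1 − 0.44) × 0.71 × 0.71 = 0.1101
  job scam: 0.16 × (1 − 0.23) × 0.66 × 0.12 = 0.0097574
Bayes factor = 0.1101 / 0.0097574 ≈ 11.3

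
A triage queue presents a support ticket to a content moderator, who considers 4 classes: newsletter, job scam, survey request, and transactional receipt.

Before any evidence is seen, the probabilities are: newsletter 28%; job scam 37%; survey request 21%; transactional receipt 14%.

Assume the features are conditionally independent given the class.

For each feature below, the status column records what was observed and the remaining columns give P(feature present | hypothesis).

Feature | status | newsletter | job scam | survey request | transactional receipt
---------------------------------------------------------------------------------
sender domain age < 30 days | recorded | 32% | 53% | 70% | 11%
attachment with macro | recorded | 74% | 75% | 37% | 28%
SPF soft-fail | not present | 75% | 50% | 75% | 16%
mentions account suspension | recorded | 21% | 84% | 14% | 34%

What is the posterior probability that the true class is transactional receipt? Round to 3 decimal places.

0.018

For each hypothesis, the unnormalized posterior weight is prior × product of the feature likelihoods (using 1 − P(present | H) for each absent feature):
  newsletter: 0.28 × 0.32 × 0.74 × (1 − 0.75) × 0.21 = 0.003481
  job scam: 0.37 × 0.53 × 0.75 × (1 − 0.50) × 0.84 = 0.061772
  survey request: 0.21 × 0.70 × 0.37 × (1 − 0.75) × 0.14 = 0.0019037
  transactional receipt: 0.14 × 0.11 × 0.28 × (1 − 0.16) × 0.34 = 0.0012315
The unnormalized weights sum to 0.068388.
P(transactional receipt | evidence) = 0.0012315 / 0.068388 ≈ 0.018.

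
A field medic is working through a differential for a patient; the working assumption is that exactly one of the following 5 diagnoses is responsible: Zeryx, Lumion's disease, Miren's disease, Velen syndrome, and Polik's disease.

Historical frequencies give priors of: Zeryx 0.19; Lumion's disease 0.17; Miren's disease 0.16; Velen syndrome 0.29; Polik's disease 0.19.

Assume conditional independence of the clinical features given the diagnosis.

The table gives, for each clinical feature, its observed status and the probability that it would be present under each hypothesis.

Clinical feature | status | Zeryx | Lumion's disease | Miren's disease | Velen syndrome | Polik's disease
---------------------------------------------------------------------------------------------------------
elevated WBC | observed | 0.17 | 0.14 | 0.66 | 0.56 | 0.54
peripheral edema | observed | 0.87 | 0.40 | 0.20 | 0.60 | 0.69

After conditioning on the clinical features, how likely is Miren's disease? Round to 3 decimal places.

0.093

By Bayes' rule with conditional independence, the unnormalized weight for each hypothesis is prior × ∏ likelihoods:
  Zeryx: 0.19 × 0.17 × 0.87 = 0.028101
  Lumion's disease: 0.17 × 0.14 × 0.40 = 0.00952
  Miren's disease: 0.16 × 0.66 × 0.20 = 0.02112
  Velen syndrome: 0.29 × 0.56 × 0.60 = 0.09744
  Polik's disease: 0.19 × 0.54 × 0.69 = 0.070794
Normalizing constant Z = 0.028101 + 0.00952 + 0.02112 + 0.09744 + 0.070794 = 0.22698.
P(Miren's disease | evidence) = 0.02112 / 0.22698 ≈ 0.093.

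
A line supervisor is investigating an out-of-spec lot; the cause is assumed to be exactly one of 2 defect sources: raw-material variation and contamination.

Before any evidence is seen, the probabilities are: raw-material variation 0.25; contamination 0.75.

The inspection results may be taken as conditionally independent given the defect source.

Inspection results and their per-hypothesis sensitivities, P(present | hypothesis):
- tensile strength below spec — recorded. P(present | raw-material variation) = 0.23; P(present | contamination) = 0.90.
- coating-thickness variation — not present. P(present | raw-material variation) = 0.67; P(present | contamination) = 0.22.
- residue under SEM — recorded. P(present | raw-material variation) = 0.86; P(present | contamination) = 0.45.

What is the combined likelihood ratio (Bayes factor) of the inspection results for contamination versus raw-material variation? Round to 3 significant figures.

The Bayes factor is the ratio of the joint likelihoods of the inspection result pattern under the two hypotheses (using 1 − P(present | H) for each absent inspection result).
  contamination: 0.90 × (1 − 0.22) × 0.45 = 0.3159
  raw-material variation: 0.23 × (1 − 0.67) × 0.86 = 0.065274
Bayes factor = 0.3159 / 0.065274 ≈ 4.84

4.84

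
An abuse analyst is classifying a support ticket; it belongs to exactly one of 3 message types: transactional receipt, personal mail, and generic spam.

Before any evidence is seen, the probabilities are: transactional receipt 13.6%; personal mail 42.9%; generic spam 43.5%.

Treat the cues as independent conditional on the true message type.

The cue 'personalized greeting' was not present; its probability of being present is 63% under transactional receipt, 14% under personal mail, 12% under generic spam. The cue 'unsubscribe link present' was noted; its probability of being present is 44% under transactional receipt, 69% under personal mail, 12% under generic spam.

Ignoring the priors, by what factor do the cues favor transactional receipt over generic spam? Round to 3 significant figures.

1.54

Take the product of per-cue likelihoods under each hypothesis (using 1 − P(present | H) for each absent cue), then divide.
  transactional receipt: (1 − 0.63) × 0.44 = 0.1628
  generic spam: (1 − 0.12) × 0.12 = 0.1056
Bayes factor = 0.1628 / 0.1056 ≈ 1.54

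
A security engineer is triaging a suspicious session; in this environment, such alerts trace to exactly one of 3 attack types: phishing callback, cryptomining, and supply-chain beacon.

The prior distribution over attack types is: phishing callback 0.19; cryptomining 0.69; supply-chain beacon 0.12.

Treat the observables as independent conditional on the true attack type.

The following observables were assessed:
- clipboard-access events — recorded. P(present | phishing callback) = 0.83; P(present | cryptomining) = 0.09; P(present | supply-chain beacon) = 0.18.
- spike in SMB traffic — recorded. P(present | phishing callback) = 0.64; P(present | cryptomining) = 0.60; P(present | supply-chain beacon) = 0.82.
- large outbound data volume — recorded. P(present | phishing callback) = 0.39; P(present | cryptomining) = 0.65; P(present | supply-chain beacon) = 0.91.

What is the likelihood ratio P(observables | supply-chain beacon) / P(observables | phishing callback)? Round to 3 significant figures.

0.648

Take the product of per-observable likelihoods under each hypothesis, then divide.
  supply-chain beacon: 0.18 × 0.82 × 0.91 = 0.13432
  phishing callback: 0.83 × 0.64 × 0.39 = 0.20717
Bayes factor = 0.13432 / 0.20717 ≈ 0.648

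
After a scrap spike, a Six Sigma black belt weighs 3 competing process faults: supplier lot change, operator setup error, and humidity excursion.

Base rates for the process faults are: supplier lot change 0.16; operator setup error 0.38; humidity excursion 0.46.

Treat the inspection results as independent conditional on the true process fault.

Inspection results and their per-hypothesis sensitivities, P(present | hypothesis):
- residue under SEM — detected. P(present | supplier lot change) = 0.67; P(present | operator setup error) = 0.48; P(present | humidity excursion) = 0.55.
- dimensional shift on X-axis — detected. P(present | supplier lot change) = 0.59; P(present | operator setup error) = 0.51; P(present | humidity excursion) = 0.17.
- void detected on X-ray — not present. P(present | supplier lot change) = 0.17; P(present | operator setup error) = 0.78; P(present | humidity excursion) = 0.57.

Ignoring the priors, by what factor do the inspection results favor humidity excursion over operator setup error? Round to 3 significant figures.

Take the product of per-inspection result likelihoods under each hypothesis (using 1 − P(present | H) for each absent inspection result), then divide.
  humidity excursion: 0.55 × 0.17 × (1 − 0.57) = 0.040205
  operator setup error: 0.48 × 0.51 × (1 − 0.78) = 0.053856
Bayes factor = 0.040205 / 0.053856 ≈ 0.747

0.747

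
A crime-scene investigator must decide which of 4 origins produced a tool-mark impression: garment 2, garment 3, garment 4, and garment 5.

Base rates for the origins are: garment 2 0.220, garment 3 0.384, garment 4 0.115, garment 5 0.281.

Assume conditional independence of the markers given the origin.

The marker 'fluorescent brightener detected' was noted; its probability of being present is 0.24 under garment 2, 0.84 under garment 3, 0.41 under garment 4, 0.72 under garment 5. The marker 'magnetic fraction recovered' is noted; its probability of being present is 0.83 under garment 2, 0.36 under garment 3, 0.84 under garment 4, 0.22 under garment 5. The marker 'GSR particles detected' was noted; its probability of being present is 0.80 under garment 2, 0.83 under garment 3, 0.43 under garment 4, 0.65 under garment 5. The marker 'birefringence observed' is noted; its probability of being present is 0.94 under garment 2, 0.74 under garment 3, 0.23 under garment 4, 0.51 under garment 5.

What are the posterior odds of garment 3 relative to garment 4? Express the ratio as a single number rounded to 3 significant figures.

18.2

Unnormalized posterior weight (prior times the marker likelihoods) for each of the two hypotheses:
  garment 3: 0.384 × 0.84 × 0.36 × 0.83 × 0.74 = 0.071322
  garment 4: 0.115 × 0.41 × 0.84 × 0.43 × 0.23 = 0.003917
Posterior odds = 0.071322 / 0.003917 ≈ 18.2.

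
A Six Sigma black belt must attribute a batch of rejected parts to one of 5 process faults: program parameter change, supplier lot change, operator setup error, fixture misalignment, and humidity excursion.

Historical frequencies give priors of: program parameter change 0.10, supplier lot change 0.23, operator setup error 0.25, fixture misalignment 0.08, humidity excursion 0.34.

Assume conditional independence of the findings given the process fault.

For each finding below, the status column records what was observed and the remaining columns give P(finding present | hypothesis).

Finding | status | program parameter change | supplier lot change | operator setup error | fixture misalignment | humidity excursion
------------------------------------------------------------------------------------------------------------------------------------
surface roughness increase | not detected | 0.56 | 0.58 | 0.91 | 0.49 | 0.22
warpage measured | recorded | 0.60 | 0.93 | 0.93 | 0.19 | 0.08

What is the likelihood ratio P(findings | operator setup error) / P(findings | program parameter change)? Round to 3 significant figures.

0.317

Joint likelihood of the evidence pattern under each hypothesis (using 1 − P(present | H) for each absent finding):
  operator setup error: (1 − 0.91) × 0.93 = 0.0837
  program parameter change: (1 − 0.56) × 0.60 = 0.264
Bayes factor = 0.0837 / 0.264 ≈ 0.317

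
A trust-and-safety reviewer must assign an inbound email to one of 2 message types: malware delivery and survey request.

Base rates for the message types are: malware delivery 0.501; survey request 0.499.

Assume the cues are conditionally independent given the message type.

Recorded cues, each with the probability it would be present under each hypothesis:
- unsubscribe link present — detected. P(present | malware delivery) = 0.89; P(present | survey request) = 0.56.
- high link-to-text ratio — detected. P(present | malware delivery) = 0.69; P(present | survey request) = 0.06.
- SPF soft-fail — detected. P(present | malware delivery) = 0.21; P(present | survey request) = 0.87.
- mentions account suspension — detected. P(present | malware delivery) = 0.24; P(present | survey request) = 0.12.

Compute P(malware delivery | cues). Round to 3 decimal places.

Multiply each prior by the joint likelihood of the cue pattern:
  malware delivery: 0.501 × 0.89 × 0.69 × 0.21 × 0.24 = 0.015506
  survey request: 0.499 × 0.56 × 0.06 × 0.87 × 0.12 = 0.0017504
Marginal likelihood of the evidence = 0.017257.
P(malware delivery | evidence) = 0.015506 / 0.017257 ≈ 0.899.

0.899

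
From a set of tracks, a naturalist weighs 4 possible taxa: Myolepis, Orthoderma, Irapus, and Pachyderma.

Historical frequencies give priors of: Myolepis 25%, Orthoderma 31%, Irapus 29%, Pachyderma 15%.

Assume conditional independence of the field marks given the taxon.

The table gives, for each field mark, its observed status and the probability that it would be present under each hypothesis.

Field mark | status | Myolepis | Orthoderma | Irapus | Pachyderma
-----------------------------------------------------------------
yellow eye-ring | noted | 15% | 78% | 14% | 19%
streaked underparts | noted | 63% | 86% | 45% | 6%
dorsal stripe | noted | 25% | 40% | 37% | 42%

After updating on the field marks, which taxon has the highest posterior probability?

Multiply each prior by the joint likelihood of the field mark pattern:
  Myolepis: 0.25 × 0.15 × 0.63 × 0.25 = 0.0059063
  Orthoderma: 0.31 × 0.78 × 0.86 × 0.40 = 0.083179
  Irapus: 0.29 × 0.14 × 0.45 × 0.37 = 0.0067599
  Pachyderma: 0.15 × 0.19 × 0.06 × 0.42 = 0.0007182
Marginal likelihood of the evidence = 0.096564.
P(Myolepis | evidence) ≈ 0.0059063 / 0.096564 ≈ 0.061
P(Orthoderma | evidence) ≈ 0.083179 / 0.096564 ≈ 0.861
P(Irapus | evidence) ≈ 0.0067599 / 0.096564 ≈ 0.070
P(Pachyderma | evidence) ≈ 0.0007182 / 0.096564 ≈ 0.007
The largest is 0.861, so Orthoderma is most probable.

Orthoderma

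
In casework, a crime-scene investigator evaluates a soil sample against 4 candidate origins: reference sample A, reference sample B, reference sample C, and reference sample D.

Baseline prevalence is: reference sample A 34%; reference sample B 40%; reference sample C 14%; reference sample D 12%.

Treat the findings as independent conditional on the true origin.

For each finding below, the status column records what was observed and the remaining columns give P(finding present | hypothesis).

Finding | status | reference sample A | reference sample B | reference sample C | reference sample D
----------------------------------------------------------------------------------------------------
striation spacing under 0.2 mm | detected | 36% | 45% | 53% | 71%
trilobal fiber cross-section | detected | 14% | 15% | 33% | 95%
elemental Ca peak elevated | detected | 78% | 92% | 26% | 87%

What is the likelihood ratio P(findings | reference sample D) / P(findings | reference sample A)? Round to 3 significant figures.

Take the product of per-finding likelihoods under each hypothesis, then divide.
  reference sample D: 0.71 × 0.95 × 0.87 = 0.58681
  reference sample A: 0.36 × 0.14 × 0.78 = 0.039312
Bayes factor = 0.58681 / 0.039312 ≈ 14.9

14.9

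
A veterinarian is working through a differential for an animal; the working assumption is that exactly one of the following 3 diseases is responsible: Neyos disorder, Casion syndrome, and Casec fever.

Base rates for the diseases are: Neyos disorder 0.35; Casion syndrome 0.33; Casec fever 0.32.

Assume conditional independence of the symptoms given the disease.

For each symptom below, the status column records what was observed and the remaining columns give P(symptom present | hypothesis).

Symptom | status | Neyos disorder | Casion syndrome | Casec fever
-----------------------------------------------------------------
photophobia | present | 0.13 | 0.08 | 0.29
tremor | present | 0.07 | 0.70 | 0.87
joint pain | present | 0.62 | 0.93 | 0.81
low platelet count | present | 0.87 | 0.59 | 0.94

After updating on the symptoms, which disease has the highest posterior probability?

Casec fever

By Bayes' rule with conditional independence, the unnormalized weight for each hypothesis is prior × ∏ likelihoods:
  Neyos disorder: 0.35 × 0.13 × 0.07 × 0.62 × 0.87 = 0.001718
  Casion syndrome: 0.33 × 0.08 × 0.70 × 0.93 × 0.59 = 0.01014
  Casec fever: 0.32 × 0.29 × 0.87 × 0.81 × 0.94 = 0.061472
The unnormalized weights sum to 0.07333.
P(Neyos disorder | evidence) ≈ 0.001718 / 0.07333 ≈ 0.023
P(Casion syndrome | evidence) ≈ 0.01014 / 0.07333 ≈ 0.138
P(Casec fever | evidence) ≈ 0.061472 / 0.07333 ≈ 0.838
The largest is 0.838, so Casec fever is most probable.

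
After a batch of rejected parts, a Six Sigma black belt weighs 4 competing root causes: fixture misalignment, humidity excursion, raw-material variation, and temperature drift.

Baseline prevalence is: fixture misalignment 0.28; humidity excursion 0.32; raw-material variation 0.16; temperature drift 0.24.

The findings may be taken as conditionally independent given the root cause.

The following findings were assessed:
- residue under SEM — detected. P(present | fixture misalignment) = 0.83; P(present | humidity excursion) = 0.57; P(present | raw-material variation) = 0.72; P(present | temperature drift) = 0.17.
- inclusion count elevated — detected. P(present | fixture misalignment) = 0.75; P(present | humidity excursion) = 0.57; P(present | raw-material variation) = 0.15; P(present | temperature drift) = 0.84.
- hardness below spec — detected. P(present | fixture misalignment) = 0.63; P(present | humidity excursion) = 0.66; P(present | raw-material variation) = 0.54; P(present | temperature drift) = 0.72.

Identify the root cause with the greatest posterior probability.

By Bayes' rule with conditional independence, the unnormalized weight for each hypothesis is prior × ∏ likelihoods:
  fixture misalignment: 0.28 × 0.83 × 0.75 × 0.63 = 0.10981
  humidity excursion: 0.32 × 0.57 × 0.57 × 0.66 = 0.068619
  raw-material variation: 0.16 × 0.72 × 0.15 × 0.54 = 0.0093312
  temperature drift: 0.24 × 0.17 × 0.84 × 0.72 = 0.024676
Marginal likelihood of the evidence = 0.21243.
P(fixture misalignment | evidence) ≈ 0.10981 / 0.21243 ≈ 0.517
P(humidity excursion | evidence) ≈ 0.068619 / 0.21243 ≈ 0.323
P(raw-material variation | evidence) ≈ 0.0093312 / 0.21243 ≈ 0.044
P(temperature drift | evidence) ≈ 0.024676 / 0.21243 ≈ 0.116
The largest is 0.517, so fixture misalignment is most probable.

fixture misalignment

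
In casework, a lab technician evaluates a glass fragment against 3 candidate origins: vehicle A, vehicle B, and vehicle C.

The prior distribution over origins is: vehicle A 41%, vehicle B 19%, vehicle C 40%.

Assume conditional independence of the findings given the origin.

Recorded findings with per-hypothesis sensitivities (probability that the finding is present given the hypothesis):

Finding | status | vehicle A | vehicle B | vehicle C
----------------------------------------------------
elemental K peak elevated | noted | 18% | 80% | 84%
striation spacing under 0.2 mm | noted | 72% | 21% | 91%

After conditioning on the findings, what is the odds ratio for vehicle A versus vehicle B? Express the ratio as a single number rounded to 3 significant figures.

Posterior odds equal prior odds times the likelihood ratio; only the two competing hypotheses matter.
  vehicle A: 0.41 × 0.18 × 0.72 = 0.053136
  vehicle B: 0.19 × 0.80 × 0.21 = 0.03192
Posterior odds = 0.053136 / 0.03192 ≈ 1.66.

1.66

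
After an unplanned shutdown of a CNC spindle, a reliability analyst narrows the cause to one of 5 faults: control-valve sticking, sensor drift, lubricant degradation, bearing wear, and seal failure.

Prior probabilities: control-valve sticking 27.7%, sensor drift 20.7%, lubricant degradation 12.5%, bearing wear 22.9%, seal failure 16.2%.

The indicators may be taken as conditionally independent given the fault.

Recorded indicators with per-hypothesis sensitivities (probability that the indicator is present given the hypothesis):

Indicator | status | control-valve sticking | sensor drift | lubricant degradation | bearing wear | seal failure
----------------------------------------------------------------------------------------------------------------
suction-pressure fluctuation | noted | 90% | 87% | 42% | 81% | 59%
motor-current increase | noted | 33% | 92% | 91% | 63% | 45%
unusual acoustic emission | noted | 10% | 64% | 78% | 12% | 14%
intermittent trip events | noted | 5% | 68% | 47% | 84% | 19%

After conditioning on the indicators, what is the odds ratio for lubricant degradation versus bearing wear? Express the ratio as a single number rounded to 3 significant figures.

Unnormalized posterior weight (prior times the indicator likelihoods) for each of the two hypotheses:
  lubricant degradation: 0.125 × 0.42 × 0.91 × 0.78 × 0.47 = 0.017514
  bearing wear: 0.229 × 0.81 × 0.63 × 0.12 × 0.84 = 0.011779
Posterior odds = 0.017514 / 0.011779 ≈ 1.49.

1.49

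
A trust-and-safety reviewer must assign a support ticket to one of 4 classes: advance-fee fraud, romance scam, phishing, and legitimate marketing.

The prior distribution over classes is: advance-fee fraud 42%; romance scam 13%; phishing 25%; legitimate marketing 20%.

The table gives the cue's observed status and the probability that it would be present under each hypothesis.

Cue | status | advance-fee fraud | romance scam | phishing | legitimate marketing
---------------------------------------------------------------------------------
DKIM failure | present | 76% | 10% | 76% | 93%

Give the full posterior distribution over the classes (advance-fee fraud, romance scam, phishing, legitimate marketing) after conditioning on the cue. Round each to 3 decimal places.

0.451, 0.018, 0.268, 0.263

Multiply each prior by the likelihood of the cue:
  advance-fee fraud: 0.42 × 0.76 = 0.3192
  romance scam: 0.13 × 0.10 = 0.013
  phishing: 0.25 × 0.76 = 0.19
  legitimate marketing: 0.20 × 0.93 = 0.186
The unnormalized weights sum to 0.7082.
P(advance-fee fraud | evidence) = 0.3192 / 0.7082 ≈ 0.451
P(romance scam | evidence) = 0.013 / 0.7082 ≈ 0.018
P(phishing | evidence) = 0.19 / 0.7082 ≈ 0.268
P(legitimate marketing | evidence) = 0.186 / 0.7082 ≈ 0.263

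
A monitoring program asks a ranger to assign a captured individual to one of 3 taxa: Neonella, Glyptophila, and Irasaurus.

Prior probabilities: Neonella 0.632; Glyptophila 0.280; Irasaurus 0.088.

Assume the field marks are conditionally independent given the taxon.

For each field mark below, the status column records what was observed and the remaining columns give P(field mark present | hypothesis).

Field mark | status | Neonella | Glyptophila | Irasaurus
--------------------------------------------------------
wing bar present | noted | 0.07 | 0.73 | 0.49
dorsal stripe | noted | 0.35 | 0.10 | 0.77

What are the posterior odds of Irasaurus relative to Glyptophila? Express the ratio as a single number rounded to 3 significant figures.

1.62

The normalizing constant cancels in an odds ratio, so compute prior × likelihood for the two hypotheses only:
  Irasaurus: 0.088 × 0.49 × 0.77 = 0.033202
  Glyptophila: 0.280 × 0.73 × 0.10 = 0.02044
Odds(Irasaurus : Glyptophila) = 0.033202 / 0.02044 ≈ 1.62.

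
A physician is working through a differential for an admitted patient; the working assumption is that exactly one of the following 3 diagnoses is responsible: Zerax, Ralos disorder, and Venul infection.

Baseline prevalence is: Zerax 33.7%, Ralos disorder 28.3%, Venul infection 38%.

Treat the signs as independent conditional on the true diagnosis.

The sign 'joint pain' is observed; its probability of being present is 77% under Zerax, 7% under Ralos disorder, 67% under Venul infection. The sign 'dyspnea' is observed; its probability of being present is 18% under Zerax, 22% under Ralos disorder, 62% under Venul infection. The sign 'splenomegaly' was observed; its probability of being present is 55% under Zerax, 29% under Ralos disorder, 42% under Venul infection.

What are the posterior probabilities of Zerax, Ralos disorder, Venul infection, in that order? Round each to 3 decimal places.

0.275, 0.014, 0.711

By Bayes' rule with conditional independence, the unnormalized weight for each hypothesis is prior × ∏ likelihoods:
  Zerax: 0.337 × 0.77 × 0.18 × 0.55 = 0.02569
  Ralos disorder: 0.283 × 0.07 × 0.22 × 0.29 = 0.0012639
  Venul infection: 0.380 × 0.67 × 0.62 × 0.42 = 0.066298
Normalizing constant Z = 0.02569 + 0.0012639 + 0.066298 = 0.093251.
P(Zerax | evidence) = 0.02569 / 0.093251 ≈ 0.275
P(Ralos disorder | evidence) = 0.0012639 / 0.093251 ≈ 0.014
P(Venul infection | evidence) = 0.066298 / 0.093251 ≈ 0.711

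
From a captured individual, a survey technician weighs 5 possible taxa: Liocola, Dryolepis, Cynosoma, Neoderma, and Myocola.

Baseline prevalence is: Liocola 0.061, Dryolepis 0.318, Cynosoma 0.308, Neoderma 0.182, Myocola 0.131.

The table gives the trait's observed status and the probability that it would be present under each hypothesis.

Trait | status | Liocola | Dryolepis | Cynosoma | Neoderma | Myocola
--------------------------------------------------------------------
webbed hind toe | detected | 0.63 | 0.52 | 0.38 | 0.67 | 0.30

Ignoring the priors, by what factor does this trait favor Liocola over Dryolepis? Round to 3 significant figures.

Likelihood of this trait under each hypothesis:
  Liocola: 0.63
  Dryolepis: 0.52
Bayes factor = 0.63 / 0.52 ≈ 1.21

1.21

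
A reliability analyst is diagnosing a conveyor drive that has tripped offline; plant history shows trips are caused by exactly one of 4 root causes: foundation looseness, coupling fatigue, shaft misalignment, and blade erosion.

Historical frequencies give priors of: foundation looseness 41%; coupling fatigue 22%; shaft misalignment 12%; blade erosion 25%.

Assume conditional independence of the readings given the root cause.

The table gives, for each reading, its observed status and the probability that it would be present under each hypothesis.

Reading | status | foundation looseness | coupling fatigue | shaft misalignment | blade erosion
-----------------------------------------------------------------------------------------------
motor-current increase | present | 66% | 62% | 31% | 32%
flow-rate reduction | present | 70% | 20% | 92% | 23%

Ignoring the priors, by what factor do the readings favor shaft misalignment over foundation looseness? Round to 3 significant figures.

0.617

The Bayes factor is the ratio of the joint likelihoods of the reading pattern under the two hypotheses.
  shaft misalignment: 0.31 × 0.92 = 0.2852
  foundation looseness: 0.66 × 0.70 = 0.462
Bayes factor = 0.2852 / 0.462 ≈ 0.617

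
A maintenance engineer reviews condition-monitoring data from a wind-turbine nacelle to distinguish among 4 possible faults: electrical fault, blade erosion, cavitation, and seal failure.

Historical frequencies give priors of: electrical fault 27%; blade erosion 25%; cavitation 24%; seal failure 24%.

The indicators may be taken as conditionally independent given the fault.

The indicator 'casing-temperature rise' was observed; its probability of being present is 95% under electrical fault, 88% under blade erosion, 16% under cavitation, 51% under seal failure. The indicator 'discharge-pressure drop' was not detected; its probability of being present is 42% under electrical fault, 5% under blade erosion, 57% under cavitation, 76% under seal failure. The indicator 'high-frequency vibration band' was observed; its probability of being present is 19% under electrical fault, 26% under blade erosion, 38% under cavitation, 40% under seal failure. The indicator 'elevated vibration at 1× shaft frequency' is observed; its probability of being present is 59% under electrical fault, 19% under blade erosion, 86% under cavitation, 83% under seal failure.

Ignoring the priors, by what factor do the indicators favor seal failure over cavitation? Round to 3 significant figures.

1.81

The Bayes factor is the ratio of the joint likelihoods of the indicator pattern under the two hypotheses (using 1 − P(present | H) for each absent indicator).
  seal failure: 0.51 × (1 − 0.76) × 0.40 × 0.83 = 0.040637
  cavitation: 0.16 × (1 − 0.57) × 0.38 × 0.86 = 0.022484
Bayes factor = 0.040637 / 0.022484 ≈ 1.81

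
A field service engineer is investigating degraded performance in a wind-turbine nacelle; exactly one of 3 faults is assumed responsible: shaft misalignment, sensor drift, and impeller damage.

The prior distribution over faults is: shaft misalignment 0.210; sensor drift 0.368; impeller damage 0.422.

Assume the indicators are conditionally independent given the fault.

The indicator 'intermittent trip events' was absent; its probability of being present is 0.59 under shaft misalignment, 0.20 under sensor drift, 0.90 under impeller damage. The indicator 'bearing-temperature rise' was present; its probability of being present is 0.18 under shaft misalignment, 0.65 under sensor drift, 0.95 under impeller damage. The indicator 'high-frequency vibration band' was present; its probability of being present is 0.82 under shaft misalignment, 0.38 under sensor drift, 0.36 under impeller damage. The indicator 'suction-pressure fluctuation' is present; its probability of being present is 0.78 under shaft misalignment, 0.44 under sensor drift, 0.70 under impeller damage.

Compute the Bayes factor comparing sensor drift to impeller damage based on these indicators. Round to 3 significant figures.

3.63

The Bayes factor is the ratio of the joint likelihoods of the indicator pattern under the two hypotheses (using 1 − P(present | H) for each absent indicator).
  sensor drift: (1 − 0.20) × 0.65 × 0.38 × 0.44 = 0.086944
  impeller damage: (1 − 0.90) × 0.95 × 0.36 × 0.70 = 0.02394
Bayes factor = 0.086944 / 0.02394 ≈ 3.63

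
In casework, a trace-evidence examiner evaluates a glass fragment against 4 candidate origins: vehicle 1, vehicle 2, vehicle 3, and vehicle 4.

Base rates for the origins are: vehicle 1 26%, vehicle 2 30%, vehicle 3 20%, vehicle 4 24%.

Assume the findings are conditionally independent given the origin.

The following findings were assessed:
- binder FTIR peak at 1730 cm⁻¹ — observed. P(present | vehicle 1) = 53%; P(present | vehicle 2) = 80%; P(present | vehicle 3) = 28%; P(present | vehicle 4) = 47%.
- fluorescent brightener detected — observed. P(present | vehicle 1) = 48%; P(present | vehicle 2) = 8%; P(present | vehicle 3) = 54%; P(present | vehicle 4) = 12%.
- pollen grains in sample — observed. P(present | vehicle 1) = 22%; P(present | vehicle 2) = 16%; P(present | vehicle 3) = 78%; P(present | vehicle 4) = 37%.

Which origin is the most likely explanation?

vehicle 3

Multiply each prior by the joint likelihood of the evidence pattern:
  vehicle 1: 0.26 × 0.53 × 0.48 × 0.22 = 0.014552
  vehicle 2: 0.30 × 0.80 × 0.08 × 0.16 = 0.003072
  vehicle 3: 0.20 × 0.28 × 0.54 × 0.78 = 0.023587
  vehicle 4: 0.24 × 0.47 × 0.12 × 0.37 = 0.0050083
Normalizing constant Z = 0.014552 + 0.003072 + 0.023587 + 0.0050083 = 0.046219.
P(vehicle 1 | evidence) ≈ 0.014552 / 0.046219 ≈ 0.315
P(vehicle 2 | evidence) ≈ 0.003072 / 0.046219 ≈ 0.066
P(vehicle 3 | evidence) ≈ 0.023587 / 0.046219 ≈ 0.510
P(vehicle 4 | evidence) ≈ 0.0050083 / 0.046219 ≈ 0.108
The largest is 0.510, so vehicle 3 is most probable.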